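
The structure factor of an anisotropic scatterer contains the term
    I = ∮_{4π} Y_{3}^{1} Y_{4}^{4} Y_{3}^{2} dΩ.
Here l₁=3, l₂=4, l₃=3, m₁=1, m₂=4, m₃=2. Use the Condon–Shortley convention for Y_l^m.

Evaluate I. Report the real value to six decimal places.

m-sum = 1 + 4 + 2 = 7 ≠ 0 ⇒ I = 0

0.000000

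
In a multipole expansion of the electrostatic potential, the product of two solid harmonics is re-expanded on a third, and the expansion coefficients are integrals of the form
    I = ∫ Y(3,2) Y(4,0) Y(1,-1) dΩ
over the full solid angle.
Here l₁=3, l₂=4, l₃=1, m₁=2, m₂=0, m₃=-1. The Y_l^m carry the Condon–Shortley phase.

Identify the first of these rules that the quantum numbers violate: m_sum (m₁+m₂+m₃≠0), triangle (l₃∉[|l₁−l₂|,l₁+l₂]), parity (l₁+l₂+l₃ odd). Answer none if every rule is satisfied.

m_sum

Σmᵢ = 1  ✗
l₃∈[|l₁−l₂|,l₁+l₂]=[1,7], have l₃=1
Σlᵢ = 8 ⇒ even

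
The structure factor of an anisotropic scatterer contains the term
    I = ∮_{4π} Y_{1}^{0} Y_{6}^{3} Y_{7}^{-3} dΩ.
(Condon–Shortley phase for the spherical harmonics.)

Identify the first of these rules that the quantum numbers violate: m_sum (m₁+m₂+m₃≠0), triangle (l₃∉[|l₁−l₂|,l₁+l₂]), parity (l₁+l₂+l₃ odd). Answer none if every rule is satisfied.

m₁+m₂+m₃ = 0 + 3 − 3 = 0  ✓
triangle: |1−6|=5 ≤ l₃=7 ≤ 1+6=7  ✓
parity: l₁+l₂+l₃ = 14 is even  ✓

none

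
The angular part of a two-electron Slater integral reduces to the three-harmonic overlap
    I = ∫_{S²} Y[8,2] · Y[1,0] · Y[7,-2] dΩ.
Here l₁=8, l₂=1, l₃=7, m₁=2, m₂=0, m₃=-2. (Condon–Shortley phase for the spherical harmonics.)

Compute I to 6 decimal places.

m-sum 0 ✓  L=16 even ✓  7≤7≤9 ✓
Π(2lᵢ+1) = 17×3×15 = 765
triangle coeff Δ(8,1,7) = 1/2040
Σ_t [1,1]: t=1:−1/25401600 = -1/25401600
(3j)²=8/255 [(8 1 7; 0 0 0)], sign=+1
Σ_t [1,1]: t=1:−1/43545600 = -1/43545600
(3j)²=1/34 [(8 1 7; 2 0 -2)], sign=+1
⇒ 4πI² = 12/17
I = (+1)√(12/17/(4π)) = 0.23700703

0.237007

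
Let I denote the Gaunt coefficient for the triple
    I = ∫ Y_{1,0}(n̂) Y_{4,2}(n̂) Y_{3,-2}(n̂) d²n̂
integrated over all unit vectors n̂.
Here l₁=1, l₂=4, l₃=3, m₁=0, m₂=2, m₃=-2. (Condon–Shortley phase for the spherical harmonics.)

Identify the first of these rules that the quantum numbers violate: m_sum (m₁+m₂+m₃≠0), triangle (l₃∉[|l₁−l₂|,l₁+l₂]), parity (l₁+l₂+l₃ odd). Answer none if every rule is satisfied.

azimuthal sum: 0 + 2 − 2 = 0  ✓
3 ≤ 3 ≤ 5 (triangle on l)  ✓
L = 1 + 4 + 3 = 8 (even)  ✓

none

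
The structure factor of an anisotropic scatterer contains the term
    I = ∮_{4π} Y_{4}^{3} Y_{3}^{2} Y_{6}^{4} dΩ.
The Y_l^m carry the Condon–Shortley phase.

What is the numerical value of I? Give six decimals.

Σmᵢ = 9 ≠ 0, so the φ-integral vanishes; I = 0

0.000000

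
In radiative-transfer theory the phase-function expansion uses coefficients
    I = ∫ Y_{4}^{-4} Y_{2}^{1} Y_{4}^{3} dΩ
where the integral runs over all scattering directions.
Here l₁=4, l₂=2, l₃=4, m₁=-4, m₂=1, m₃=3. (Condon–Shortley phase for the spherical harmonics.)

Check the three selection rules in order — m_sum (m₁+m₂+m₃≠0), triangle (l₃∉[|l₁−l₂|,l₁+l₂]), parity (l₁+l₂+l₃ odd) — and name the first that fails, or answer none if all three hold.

m₁+m₂+m₃ = -4 + 1 + 3 = 0  ✓
triangle: |4−2|=2 ≤ l₃=4 ≤ 4+2=6  ✓
parity: l₁+l₂+l₃ = 10 is even  ✓

none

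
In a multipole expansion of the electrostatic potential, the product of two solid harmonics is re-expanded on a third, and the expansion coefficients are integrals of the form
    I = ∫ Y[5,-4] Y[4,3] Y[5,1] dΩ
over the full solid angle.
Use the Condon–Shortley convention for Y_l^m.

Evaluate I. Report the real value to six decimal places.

m-sum 0 ✓  L=14 even ✓  1≤5≤9 ✓
Π(2lᵢ+1) = 11×9×11 = 1089
triangle coeff Δ(5,4,5) = 1/3153150
Σ_t [0,4]: t=0:+1/69120 t=1:−1/1728 t=2:+1/576 t=3:−1/1728 t=4:+1/69120 = 7/11520
(3j)²=2/143 [(5 4 5; 0 0 0)], sign=-1
Σ_t [3,4]: t=3:−1/103680 t=4:+1/17280 = 1/20736
(3j)²=10/429 [(5 4 5; -4 3 1)], sign=+1
⇒ 4πI² = 60/169
I = (-1)√(60/169/(4π)) = -0.16808437

-0.168084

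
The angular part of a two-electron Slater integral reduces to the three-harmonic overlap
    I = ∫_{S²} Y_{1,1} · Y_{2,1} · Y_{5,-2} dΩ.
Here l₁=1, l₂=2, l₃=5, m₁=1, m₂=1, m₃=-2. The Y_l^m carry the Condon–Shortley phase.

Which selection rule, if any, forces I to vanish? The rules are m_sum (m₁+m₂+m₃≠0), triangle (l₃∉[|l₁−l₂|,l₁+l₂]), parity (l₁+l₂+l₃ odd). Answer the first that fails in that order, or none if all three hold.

triangle

m₁+m₂+m₃ = 1 + 1 − 2 = 0  ✓
triangle: |1−2|=1 ≤ l₃=5 ≤ 1+2=3  ✗
parity: l₁+l₂+l₃ = 8 is even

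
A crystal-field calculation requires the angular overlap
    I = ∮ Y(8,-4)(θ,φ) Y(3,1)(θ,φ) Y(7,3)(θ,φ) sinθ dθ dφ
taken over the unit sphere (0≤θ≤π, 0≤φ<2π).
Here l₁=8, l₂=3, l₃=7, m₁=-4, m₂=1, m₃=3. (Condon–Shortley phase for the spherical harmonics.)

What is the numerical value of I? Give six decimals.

0.148738

Checks pass: Σm=0; 18 even; l₃=7∈[5,11].
(2·8+1)(2·3+1)(2·7+1) = 1785
Δ: 4! 12! 2! / 19! → 1/5290740
sum: t=1:−1/7257600 t=2:+1/2073600 t=3:−1/7257600 = 1/4838400
3j²(8 3 7; 0 0 0) = Δ·Π!·Σ² = 252/20995  (sign -1)
sum: t=2:+1/58060800 t=3:−1/13063680 t=4:+1/46448640 = -79/2090188800
3j²(8 3 7; -4 1 3) = Δ·Π!·Σ² = 68651/5290740  (sign -1)
combine: 4πI² = 1785·252/20995·68651/5290740 = 1441671/5185765
take √, sign +1: I = 0.14873793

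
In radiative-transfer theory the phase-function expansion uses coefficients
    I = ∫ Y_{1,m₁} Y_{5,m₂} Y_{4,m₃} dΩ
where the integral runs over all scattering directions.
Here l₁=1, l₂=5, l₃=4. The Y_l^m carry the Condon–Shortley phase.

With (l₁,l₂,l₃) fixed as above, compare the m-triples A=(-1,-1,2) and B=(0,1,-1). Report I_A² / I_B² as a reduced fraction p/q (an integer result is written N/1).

1/4

l's match ⇒ only the (l;m) 3-j factors differ between A and B.
A: triangle coeff Δ(1,5,4) = 1/495; Σ_t [2,2]: t=2:+1/2880 = 1/2880; (3j)²=2/165 [(1 5 4; -1 -1 2)], sign=+1
B: triangle coeff Δ(1,5,4) = 1/495; Σ_t [1,1]: t=1:−1/720 = -1/720; (3j)²=8/165 [(1 5 4; 0 1 -1)], sign=+1
I_A²/I_B² = (2/165)/(8/165) = 1/4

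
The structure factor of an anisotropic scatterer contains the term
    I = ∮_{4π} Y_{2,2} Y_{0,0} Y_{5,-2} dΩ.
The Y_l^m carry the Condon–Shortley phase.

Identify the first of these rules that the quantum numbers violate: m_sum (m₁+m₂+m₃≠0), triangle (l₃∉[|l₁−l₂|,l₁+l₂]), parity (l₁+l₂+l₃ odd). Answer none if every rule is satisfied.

m₁+m₂+m₃ = 2 + 0 − 2 = 0  ✓
triangle: |2−0|=2 ≤ l₃=5 ≤ 2+0=2  ✗
parity: l₁+l₂+l₃ = 7 is odd

triangle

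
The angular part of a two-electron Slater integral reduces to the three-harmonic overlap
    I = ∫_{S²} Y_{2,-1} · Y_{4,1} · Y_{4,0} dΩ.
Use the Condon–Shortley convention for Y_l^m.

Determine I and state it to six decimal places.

m-sum 0 ✓  L=10 even ✓  2≤4≤6 ✓
Π(2lᵢ+1) = 5×9×9 = 405
triangle coeff Δ(2,4,4) = 1/13860
Σ_t [0,2]: t=0:+1/192 t=1:−1/36 t=2:+1/192 = -5/288
(3j)²=20/693 [(2 4 4; 0 0 0)], sign=-1
Σ_t [1,2]: t=1:−1/96 t=2:+1/72 = 1/288
(3j)²=1/462 [(2 4 4; -1 1 0)], sign=+1
⇒ 4πI² = 150/5929
I = (-1)√(150/5929/(4π)) = -0.04486937

-0.044869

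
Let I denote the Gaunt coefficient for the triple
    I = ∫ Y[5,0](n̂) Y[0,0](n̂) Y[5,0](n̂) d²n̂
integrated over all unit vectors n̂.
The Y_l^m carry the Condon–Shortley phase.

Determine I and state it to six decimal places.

0.282095

Rules hold: Σm=0, L=10 even, 5≤5≤5.
N = 11·1·11 = 121
Δ = 0!·10!·0!/11! = 1/11
Racah Σ t=0..0: t=0:+1/14400 = 1/14400
⇒ 3j(5 0 5; 0 0 0)² = 1/11, sgn -1
(m-triple is (0,0,0) — same symbol as above.)
4πI² = N·(3j₀)²·(3jₘ)² = 1/1
I = +1·√(1/4π) = 0.28209479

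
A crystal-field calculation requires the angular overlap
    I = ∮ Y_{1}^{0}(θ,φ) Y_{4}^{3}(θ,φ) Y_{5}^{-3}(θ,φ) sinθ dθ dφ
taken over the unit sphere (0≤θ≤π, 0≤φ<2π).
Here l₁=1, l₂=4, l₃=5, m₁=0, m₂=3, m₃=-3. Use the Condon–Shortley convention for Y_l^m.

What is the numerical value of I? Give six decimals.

Checks pass: Σm=0; 10 even; l₃=5∈[3,5].
(2·1+1)(2·4+1)(2·5+1) = 297
Δ: 0! 2! 8! / 11! → 1/495
sum: t=0:+1/576 = 1/576
3j²(1 4 5; 0 0 0) = Δ·Π!·Σ² = 5/99  (sign -1)
sum: t=0:+1/5040 = 1/5040
3j²(1 4 5; 0 3 -3) = Δ·Π!·Σ² = 16/495  (sign +1)
combine: 4πI² = 297·5/99·16/495 = 16/33
take √, sign -1: I = -0.19642560

-0.196426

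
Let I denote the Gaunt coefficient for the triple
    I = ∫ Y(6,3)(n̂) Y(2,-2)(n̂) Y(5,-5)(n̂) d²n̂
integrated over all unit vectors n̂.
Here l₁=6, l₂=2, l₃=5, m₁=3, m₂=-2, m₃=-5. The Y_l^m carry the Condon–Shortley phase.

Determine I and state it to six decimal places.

0.000000

m-sum = 3 − 2 − 5 = -4 ≠ 0 ⇒ I = 0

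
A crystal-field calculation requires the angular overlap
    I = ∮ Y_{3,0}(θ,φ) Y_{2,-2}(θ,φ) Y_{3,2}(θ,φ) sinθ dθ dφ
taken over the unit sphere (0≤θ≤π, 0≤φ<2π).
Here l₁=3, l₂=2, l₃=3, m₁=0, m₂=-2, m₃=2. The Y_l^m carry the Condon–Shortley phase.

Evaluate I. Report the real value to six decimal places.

-0.188063

m-sum 0 ✓  L=8 even ✓  1≤3≤5 ✓
Π(2lᵢ+1) = 7×5×7 = 245
triangle coeff Δ(3,2,3) = 1/3780
Σ_t [0,2]: t=0:+1/24 t=1:−1/4 t=2:+1/24 = -1/6
(3j)²=4/105 [(3 2 3; 0 0 0)], sign=+1
Σ_t [0,0]: t=0:+1/24 = 1/24
(3j)²=1/21 [(3 2 3; 0 -2 2)], sign=-1
⇒ 4πI² = 4/9
I = (-1)√(4/9/(4π)) = -0.18806319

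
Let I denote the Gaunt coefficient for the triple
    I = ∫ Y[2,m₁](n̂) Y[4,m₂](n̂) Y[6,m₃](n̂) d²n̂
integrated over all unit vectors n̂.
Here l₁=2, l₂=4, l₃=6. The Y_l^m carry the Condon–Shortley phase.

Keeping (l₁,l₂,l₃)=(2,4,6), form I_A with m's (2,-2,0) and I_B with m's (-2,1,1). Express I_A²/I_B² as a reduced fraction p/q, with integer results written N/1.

Same 2,4,6: normalisation and zero-m 3j drop out of the ratio.
A: Δ: 0! 4! 8! / 13! → 1/6435; sum: t=0:+1/34560 = 1/34560; 3j²(2 4 6; 2 -2 0) = Δ·Π!·Σ² = 1/429  (sign +1)
B: Δ: 0! 4! 8! / 13! → 1/6435; sum: t=0:+1/17280 = 1/17280; 3j²(2 4 6; -2 1 1) = Δ·Π!·Σ² = 7/1287  (sign -1)
I_A²/I_B² = (1/429)/(7/1287) = 3/7

3/7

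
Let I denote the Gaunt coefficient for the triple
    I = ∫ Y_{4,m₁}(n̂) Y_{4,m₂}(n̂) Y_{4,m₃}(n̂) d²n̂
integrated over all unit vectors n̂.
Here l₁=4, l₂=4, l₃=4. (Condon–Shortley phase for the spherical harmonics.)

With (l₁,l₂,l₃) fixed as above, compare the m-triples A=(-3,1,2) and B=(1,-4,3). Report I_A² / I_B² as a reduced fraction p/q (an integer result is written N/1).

Same 4,4,4: normalisation and zero-m 3j drop out of the ratio.
A: Δ: 4! 4! 4! / 13! → 1/450450; sum: t=3:−1/576 t=4:+1/864 = -1/1728; 3j²(4 4 4; -3 1 2) = Δ·Π!·Σ² = 5/1287  (sign -1)
B: Δ: 4! 4! 4! / 13! → 1/450450; sum: t=0:+1/3456 = 1/3456; 3j²(4 4 4; 1 -4 3) = Δ·Π!·Σ² = 35/1287  (sign -1)
I_A²/I_B² = (5/1287)/(35/1287) = 1/7

1/7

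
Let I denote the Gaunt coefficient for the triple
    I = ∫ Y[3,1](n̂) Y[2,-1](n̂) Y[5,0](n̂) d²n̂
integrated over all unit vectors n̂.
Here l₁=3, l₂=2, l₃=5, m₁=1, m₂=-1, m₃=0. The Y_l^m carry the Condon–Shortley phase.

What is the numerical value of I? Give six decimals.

0.169433

Checks pass: Σm=0; 10 even; l₃=5∈[1,5].
(2·3+1)(2·2+1)(2·5+1) = 385
Δ: 0! 6! 4! / 11! → 1/2310
sum: t=0:+1/144 = 1/144
3j²(3 2 5; 0 0 0) = Δ·Π!·Σ² = 10/231  (sign -1)
sum: t=0:+1/288 = 1/288
3j²(3 2 5; 1 -1 0) = Δ·Π!·Σ² = 5/231  (sign -1)
combine: 4πI² = 385·10/231·5/231 = 250/693
take √, sign +1: I = 0.16943318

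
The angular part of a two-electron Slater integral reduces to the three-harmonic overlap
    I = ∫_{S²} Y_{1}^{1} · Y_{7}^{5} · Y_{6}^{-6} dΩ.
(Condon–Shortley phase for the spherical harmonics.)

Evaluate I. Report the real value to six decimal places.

-0.034990

Checks pass: Σm=0; 14 even; l₃=6∈[6,8].
(2·1+1)(2·7+1)(2·6+1) = 585
Δ: 2! 0! 12! / 15! → 1/1365
sum: t=1:−1/518400 = -1/518400
3j²(1 7 6; 0 0 0) = Δ·Π!·Σ² = 7/195  (sign -1)
sum: t=0:+1/958003200 = 1/958003200
3j²(1 7 6; 1 5 -6) = Δ·Π!·Σ² = 1/1365  (sign +1)
combine: 4πI² = 585·7/195·1/1365 = 1/65
take √, sign -1: I = -0.03498955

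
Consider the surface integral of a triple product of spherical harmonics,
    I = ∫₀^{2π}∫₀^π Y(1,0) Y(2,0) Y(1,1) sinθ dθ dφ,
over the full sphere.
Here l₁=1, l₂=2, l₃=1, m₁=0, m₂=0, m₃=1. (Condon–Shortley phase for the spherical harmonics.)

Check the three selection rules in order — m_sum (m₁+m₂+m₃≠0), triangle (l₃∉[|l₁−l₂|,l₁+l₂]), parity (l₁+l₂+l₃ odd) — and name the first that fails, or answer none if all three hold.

Σmᵢ = 1  ✗
l₃∈[|l₁−l₂|,l₁+l₂]=[1,3], have l₃=1
Σlᵢ = 4 ⇒ even

m_sum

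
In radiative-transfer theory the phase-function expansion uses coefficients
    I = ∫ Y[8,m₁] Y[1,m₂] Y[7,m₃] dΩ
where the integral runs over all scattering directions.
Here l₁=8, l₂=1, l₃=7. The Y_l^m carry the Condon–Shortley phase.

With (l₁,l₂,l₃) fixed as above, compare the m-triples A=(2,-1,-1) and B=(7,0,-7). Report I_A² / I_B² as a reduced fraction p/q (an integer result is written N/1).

l's match ⇒ only the (l;m) 3-j factors differ between A and B.
A: triangle coeff Δ(8,1,7) = 1/2040; Σ_t [0,0]: t=0:+1/58060800 = 1/58060800; (3j)²=3/136 [(8 1 7; 2 -1 -1)], sign=+1
B: triangle coeff Δ(8,1,7) = 1/2040; Σ_t [1,1]: t=1:−1/87178291200 = -1/87178291200; (3j)²=1/136 [(8 1 7; 7 0 -7)], sign=-1
I_A²/I_B² = (3/136)/(1/136) = 3/1

3/1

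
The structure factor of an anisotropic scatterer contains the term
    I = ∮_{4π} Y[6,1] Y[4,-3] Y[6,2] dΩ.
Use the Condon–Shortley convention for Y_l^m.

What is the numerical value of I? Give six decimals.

-0.039511

Rules hold: Σm=0, L=16 even, 2≤6≤10.
N = 13·9·13 = 1521
Δ = 4!·8!·4!/17! = 1/15315300
Racah Σ t=0..4: t=0:+1/829440 t=1:−1/25920 t=2:+1/9216 t=3:−1/25920 t=4:+1/829440 = 7/207360
⇒ 3j(6 4 6; 0 0 0)² = 28/2431, sgn +1
Racah Σ t=0..1: t=0:+1/103680 t=1:−1/82944 = -1/414720
⇒ 3j(6 4 6; 1 -3 2)² = 49/43758, sgn -1
4πI² = N·(3j₀)²·(3jₘ)² = 686/34969
I = -1·√(0.0196174/4π) = -0.03951077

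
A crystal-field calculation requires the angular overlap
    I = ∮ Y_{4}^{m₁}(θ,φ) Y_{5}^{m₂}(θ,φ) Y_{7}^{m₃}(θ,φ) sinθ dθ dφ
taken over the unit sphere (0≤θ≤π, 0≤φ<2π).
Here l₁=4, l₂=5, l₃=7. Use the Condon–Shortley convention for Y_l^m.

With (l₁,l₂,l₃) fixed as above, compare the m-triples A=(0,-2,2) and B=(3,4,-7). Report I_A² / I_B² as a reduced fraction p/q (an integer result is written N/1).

640/21021

Same 4,5,7: normalisation and zero-m 3j drop out of the ratio.
A: Δ: 2! 6! 8! / 17! → 1/6126120; sum: t=0:+1/69120 t=1:−1/51840 t=2:+1/483840 = -1/362880; 3j²(4 5 7; 0 -2 2) = Δ·Π!·Σ² = 16/17017  (sign +1)
B: Δ: 2! 6! 8! / 17! → 1/6126120; sum: t=1:−1/29030400 = -1/29030400; 3j²(4 5 7; 3 4 -7) = Δ·Π!·Σ² = 21/680  (sign -1)
I_A²/I_B² = (16/17017)/(21/680) = 640/21021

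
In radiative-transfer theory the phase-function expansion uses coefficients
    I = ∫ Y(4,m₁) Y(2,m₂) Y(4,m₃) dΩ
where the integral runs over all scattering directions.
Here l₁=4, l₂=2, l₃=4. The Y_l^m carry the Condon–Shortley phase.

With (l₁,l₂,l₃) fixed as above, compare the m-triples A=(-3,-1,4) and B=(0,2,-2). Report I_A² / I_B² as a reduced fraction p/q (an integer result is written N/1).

49/45

l's match ⇒ only the (l;m) 3-j factors differ between A and B.
A: triangle coeff Δ(4,2,4) = 1/13860; Σ_t [1,1]: t=1:−1/1440 = -1/1440; (3j)²=7/165 [(4 2 4; -3 -1 4)], sign=-1
B: triangle coeff Δ(4,2,4) = 1/13860; Σ_t [2,2]: t=2:+1/192 = 1/192; (3j)²=3/77 [(4 2 4; 0 2 -2)], sign=+1
I_A²/I_B² = (7/165)/(3/77) = 49/45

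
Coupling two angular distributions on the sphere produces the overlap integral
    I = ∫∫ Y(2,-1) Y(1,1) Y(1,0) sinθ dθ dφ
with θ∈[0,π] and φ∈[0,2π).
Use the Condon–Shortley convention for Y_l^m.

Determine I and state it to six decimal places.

m-sum 0 ✓  L=4 even ✓  1≤1≤3 ✓
Π(2lᵢ+1) = 5×3×3 = 45
triangle coeff Δ(2,1,1) = 1/30
Σ_t [1,1]: t=1:−1/1 = -1/1
(3j)²=2/15 [(2 1 1; 0 0 0)], sign=+1
Σ_t [2,2]: t=2:+1/2 = 1/2
(3j)²=1/10 [(2 1 1; -1 1 0)], sign=-1
⇒ 4πI² = 3/5
I = (-1)√(3/5/(4π)) = -0.21850969

-0.218510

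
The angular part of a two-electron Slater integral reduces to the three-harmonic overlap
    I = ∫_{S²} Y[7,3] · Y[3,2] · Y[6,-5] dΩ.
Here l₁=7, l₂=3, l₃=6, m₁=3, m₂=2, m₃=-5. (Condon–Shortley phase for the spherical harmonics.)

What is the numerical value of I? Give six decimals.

Checks pass: Σm=0; 16 even; l₃=6∈[4,10].
(2·7+1)(2·3+1)(2·6+1) = 1365
Δ: 4! 10! 2! / 17! → 1/2042040
sum: t=1:−1/207360 t=2:+1/57600 t=3:−1/207360 = 1/129600
3j²(7 3 6; 0 0 0) = Δ·Π!·Σ² = 168/12155  (sign +1)
sum: t=3:−1/4354560 t=4:+1/87091200 = -19/87091200
3j²(7 3 6; 3 2 -5) = Δ·Π!·Σ² = 361/37128  (sign +1)
combine: 4πI² = 1365·168/12155·361/37128 = 7581/41327
take √, sign +1: I = 0.12082071

0.120821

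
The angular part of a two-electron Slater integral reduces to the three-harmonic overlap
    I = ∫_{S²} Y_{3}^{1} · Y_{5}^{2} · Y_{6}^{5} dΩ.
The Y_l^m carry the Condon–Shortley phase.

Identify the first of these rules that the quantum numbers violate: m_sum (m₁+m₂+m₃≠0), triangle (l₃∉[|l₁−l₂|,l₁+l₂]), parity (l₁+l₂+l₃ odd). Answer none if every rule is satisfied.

azimuthal sum: 1 + 2 + 5 = 8  ✗
2 ≤ 6 ≤ 8 (triangle on l)
L = 3 + 5 + 6 = 14 (even)

m_sum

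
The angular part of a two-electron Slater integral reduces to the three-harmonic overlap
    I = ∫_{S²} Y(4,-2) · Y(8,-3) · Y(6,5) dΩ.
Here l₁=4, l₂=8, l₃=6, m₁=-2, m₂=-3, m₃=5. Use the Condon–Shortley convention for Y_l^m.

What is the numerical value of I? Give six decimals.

Rules hold: Σm=0, L=18 even, 4≤6≤12.
N = 9·17·13 = 1989
Δ = 6!·2!·10!/19! = 1/23279256
Racah Σ t=2..4: t=2:+1/1658880 t=3:−1/518400 t=4:+1/1658880 = -1/1382400
⇒ 3j(4 8 6; 0 0 0)² = 504/46189, sgn -1
Racah Σ t=4..5: t=4:+1/34836480 t=5:−1/435456000 = 23/870912000
⇒ 3j(4 8 6; -2 -3 5)² = 5819/705432, sgn -1
4πI² = N·(3j₀)²·(3jₘ)² = 14283/79781
I = +1·√(0.179028/4π) = 0.11935897

0.119359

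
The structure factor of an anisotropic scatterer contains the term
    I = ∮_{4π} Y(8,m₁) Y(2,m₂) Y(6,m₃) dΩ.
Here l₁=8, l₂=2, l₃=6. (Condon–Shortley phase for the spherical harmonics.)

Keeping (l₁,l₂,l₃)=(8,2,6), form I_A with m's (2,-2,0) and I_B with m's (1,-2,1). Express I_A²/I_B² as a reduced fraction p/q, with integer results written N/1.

5/3

Shared (l₁,l₂,l₃)=(8,2,6): N and (l;000)² cancel in I_A²/I_B².
A: Δ = 4!·12!·0!/17! = 1/30940; Racah Σ t=0..0: t=0:+1/12441600 = 1/12441600; ⇒ 3j(8 2 6; 2 -2 0)² = 3/442, sgn +1
B: Δ = 4!·12!·0!/17! = 1/30940; Racah Σ t=0..0: t=0:+1/14515200 = 1/14515200; ⇒ 3j(8 2 6; 1 -2 1)² = 9/2210, sgn -1
I_A²/I_B² = (3/442)/(9/2210) = 5/3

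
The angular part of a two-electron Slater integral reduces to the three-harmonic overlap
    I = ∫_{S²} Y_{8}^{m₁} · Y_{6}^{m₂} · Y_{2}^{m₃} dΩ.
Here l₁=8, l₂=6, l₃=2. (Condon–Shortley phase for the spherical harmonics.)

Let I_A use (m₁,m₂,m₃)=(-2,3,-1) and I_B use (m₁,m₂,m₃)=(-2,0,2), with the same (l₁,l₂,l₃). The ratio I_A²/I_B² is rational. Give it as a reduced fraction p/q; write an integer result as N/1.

20/21

l's match ⇒ only the (l;m) 3-j factors differ between A and B.
A: triangle coeff Δ(8,6,2) = 1/30940; Σ_t [9,9]: t=9:−1/13063680 = -1/13063680; (3j)²=10/1547 [(8 6 2; -2 3 -1)], sign=+1
B: triangle coeff Δ(8,6,2) = 1/30940; Σ_t [6,6]: t=6:+1/12441600 = 1/12441600; (3j)²=3/442 [(8 6 2; -2 0 2)], sign=+1
I_A²/I_B² = (10/1547)/(3/442) = 20/21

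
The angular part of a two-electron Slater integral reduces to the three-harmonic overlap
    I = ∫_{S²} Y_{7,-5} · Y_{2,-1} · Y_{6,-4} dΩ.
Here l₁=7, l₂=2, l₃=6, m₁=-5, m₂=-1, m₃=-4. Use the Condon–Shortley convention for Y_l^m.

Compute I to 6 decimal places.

0.000000

-5 − 1 − 4 = -10 ≠ 0: azimuthal integral kills it; I = 0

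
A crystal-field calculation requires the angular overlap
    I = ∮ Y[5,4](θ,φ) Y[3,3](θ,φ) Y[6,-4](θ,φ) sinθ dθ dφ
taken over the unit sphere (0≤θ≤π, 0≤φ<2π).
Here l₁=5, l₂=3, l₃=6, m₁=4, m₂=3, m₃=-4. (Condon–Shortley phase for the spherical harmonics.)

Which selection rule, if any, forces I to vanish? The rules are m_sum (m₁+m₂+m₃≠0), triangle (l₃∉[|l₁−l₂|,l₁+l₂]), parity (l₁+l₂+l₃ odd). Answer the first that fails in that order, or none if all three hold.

m_sum

azimuthal sum: 4 + 3 − 4 = 3  ✗
2 ≤ 6 ≤ 8 (triangle on l)
L = 5 + 3 + 6 = 14 (even)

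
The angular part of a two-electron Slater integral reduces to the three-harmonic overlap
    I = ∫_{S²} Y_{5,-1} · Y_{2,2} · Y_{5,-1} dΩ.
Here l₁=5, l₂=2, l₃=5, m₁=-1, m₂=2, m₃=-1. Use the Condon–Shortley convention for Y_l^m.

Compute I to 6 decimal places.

Checks pass: Σm=0; 12 even; l₃=5∈[3,7].
(2·5+1)(2·2+1)(2·5+1) = 605
Δ: 2! 8! 2! / 13! → 1/38610
sum: t=0:+1/2880 t=1:−1/576 t=2:+1/2880 = -1/960
3j²(5 2 5; 0 0 0) = Δ·Π!·Σ² = 10/429  (sign +1)
sum: t=2:+1/2304 = 1/2304
3j²(5 2 5; -1 2 -1) = Δ·Π!·Σ² = 5/143  (sign +1)
combine: 4πI² = 605·10/429·5/143 = 250/507
take √, sign +1: I = 0.19808933

0.198089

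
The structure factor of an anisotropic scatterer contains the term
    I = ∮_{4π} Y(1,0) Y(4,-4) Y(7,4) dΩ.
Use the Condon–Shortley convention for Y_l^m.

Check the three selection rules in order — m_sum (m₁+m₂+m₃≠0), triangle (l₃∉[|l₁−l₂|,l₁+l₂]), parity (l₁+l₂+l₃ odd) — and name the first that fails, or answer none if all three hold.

triangle

Σmᵢ = 0  ✓
l₃∈[|l₁−l₂|,l₁+l₂]=[3,5], have l₃=7  ✗
Σlᵢ = 12 ⇒ even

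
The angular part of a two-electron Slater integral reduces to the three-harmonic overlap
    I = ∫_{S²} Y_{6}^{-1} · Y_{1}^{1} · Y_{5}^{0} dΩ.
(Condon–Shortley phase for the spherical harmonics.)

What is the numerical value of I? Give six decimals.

-0.187239

Rules hold: Σm=0, L=12 even, 5≤5≤7.
N = 13·3·11 = 429
Δ = 2!·10!·0!/13! = 1/858
Racah Σ t=1..1: t=1:−1/14400 = -1/14400
⇒ 3j(6 1 5; 0 0 0)² = 6/143, sgn +1
Racah Σ t=2..2: t=2:+1/28800 = 1/28800
⇒ 3j(6 1 5; -1 1 0)² = 7/286, sgn -1
4πI² = N·(3j₀)²·(3jₘ)² = 63/143
I = -1·√(0.440559/4π) = -0.18723944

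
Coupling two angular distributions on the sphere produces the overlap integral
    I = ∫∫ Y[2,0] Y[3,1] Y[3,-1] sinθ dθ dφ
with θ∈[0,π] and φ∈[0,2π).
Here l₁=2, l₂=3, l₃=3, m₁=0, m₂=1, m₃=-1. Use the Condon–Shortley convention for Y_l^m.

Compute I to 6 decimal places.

-0.126157

Checks pass: Σm=0; 8 even; l₃=3∈[1,5].
(2·2+1)(2·3+1)(2·3+1) = 245
Δ: 2! 2! 4! / 9! → 1/3780
sum: t=0:+1/24 t=1:−1/4 t=2:+1/24 = -1/6
3j²(2 3 3; 0 0 0) = Δ·Π!·Σ² = 4/105  (sign +1)
sum: t=0:+1/96 t=1:−1/6 t=2:+1/16 = -3/32
3j²(2 3 3; 0 1 -1) = Δ·Π!·Σ² = 3/140  (sign -1)
combine: 4πI² = 245·4/105·3/140 = 1/5
take √, sign -1: I = -0.12615663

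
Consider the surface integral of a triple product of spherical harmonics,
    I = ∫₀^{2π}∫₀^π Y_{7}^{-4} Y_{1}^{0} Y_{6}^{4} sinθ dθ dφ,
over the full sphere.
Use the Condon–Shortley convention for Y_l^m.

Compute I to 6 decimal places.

Checks pass: Σm=0; 14 even; l₃=6∈[6,8].
(2·7+1)(2·1+1)(2·6+1) = 585
Δ: 2! 12! 0! / 15! → 1/1365
sum: t=1:−1/518400 = -1/518400
3j²(7 1 6; 0 0 0) = Δ·Π!·Σ² = 7/195  (sign -1)
sum: t=1:−1/7257600 = -1/7257600
3j²(7 1 6; -4 0 4) = Δ·Π!·Σ² = 11/455  (sign -1)
combine: 4πI² = 585·7/195·11/455 = 33/65
take √, sign +1: I = 0.20099968

0.201000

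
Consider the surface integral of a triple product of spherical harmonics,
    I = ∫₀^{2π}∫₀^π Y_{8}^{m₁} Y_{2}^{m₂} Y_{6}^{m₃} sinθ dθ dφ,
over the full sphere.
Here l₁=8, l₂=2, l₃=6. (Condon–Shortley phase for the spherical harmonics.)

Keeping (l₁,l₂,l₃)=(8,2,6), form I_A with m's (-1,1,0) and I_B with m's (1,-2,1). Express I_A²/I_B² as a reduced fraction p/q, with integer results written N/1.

Same 8,2,6: normalisation and zero-m 3j drop out of the ratio.
A: Δ: 4! 12! 0! / 17! → 1/30940; sum: t=3:−1/3110400 = -1/3110400; 3j²(8 2 6; -1 1 0) = Δ·Π!·Σ² = 21/1105  (sign -1)
B: Δ: 4! 12! 0! / 17! → 1/30940; sum: t=0:+1/14515200 = 1/14515200; 3j²(8 2 6; 1 -2 1) = Δ·Π!·Σ² = 9/2210  (sign -1)
I_A²/I_B² = (21/1105)/(9/2210) = 14/3

14/3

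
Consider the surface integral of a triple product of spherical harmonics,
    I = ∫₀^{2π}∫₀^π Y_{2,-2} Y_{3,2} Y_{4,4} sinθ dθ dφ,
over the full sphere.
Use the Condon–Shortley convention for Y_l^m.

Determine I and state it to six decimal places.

-2 + 2 + 4 = 4 ≠ 0: azimuthal integral kills it; I = 0

0.000000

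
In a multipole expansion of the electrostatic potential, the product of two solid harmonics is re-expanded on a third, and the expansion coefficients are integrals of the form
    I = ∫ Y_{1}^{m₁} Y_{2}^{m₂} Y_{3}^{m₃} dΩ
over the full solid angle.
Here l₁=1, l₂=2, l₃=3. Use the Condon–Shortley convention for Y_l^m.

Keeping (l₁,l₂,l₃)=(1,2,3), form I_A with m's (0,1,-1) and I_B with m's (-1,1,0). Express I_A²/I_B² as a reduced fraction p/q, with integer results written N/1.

8/3

Shared (l₁,l₂,l₃)=(1,2,3): N and (l;000)² cancel in I_A²/I_B².
A: Δ = 0!·2!·4!/7! = 1/105; Racah Σ t=0..0: t=0:+1/6 = 1/6; ⇒ 3j(1 2 3; 0 1 -1)² = 8/105, sgn +1
B: Δ = 0!·2!·4!/7! = 1/105; Racah Σ t=0..0: t=0:+1/12 = 1/12; ⇒ 3j(1 2 3; -1 1 0)² = 1/35, sgn -1
I_A²/I_B² = (8/105)/(1/35) = 8/3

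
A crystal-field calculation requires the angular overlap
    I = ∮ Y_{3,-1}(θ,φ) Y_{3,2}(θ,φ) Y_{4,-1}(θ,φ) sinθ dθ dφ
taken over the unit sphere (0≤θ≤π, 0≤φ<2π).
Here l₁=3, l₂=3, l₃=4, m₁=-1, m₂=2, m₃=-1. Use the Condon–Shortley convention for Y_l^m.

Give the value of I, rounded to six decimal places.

0.145070

m-sum 0 ✓  L=10 even ✓  0≤4≤6 ✓
Π(2lᵢ+1) = 7×7×9 = 441
triangle coeff Δ(3,3,4) = 1/34650
Σ_t [0,2]: t=0:+1/72 t=1:−1/16 t=2:+1/72 = -5/144
(3j)²=2/77 [(3 3 4; 0 0 0)], sign=-1
Σ_t [1,2]: t=1:−1/144 t=2:+1/48 = 1/72
(3j)²=16/693 [(3 3 4; -1 2 -1)], sign=-1
⇒ 4πI² = 32/121
I = (+1)√(32/121/(4π)) = 0.14506992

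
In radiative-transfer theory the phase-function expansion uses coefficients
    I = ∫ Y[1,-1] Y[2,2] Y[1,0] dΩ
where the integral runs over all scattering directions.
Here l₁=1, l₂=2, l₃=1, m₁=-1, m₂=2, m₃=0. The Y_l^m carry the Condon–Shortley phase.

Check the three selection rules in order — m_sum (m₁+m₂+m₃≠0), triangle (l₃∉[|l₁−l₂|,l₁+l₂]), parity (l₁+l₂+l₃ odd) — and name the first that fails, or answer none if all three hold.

azimuthal sum: -1 + 2 + 0 = 1  ✗
1 ≤ 1 ≤ 3 (triangle on l)
L = 1 + 2 + 1 = 4 (even)

m_sum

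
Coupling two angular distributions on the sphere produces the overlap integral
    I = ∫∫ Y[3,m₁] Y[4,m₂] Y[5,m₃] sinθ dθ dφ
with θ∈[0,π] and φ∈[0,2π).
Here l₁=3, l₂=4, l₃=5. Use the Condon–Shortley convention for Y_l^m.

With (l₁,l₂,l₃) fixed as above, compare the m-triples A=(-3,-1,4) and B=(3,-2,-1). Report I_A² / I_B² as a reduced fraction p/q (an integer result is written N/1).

l's match ⇒ only the (l;m) 3-j factors differ between A and B.
A: triangle coeff Δ(3,4,5) = 1/180180; Σ_t [2,2]: t=2:+1/5760 = 1/5760; (3j)²=9/286 [(3 4 5; -3 -1 4)], sign=-1
B: triangle coeff Δ(3,4,5) = 1/180180; Σ_t [0,0]: t=0:+1/2304 = 1/2304; (3j)²=75/4004 [(3 4 5; 3 -2 -1)], sign=+1
I_A²/I_B² = (9/286)/(75/4004) = 42/25

42/25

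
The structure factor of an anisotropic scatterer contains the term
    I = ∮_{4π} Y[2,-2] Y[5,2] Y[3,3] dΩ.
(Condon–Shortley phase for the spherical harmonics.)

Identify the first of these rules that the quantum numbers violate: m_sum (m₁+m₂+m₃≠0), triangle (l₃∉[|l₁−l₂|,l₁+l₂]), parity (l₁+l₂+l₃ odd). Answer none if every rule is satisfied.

m₁+m₂+m₃ = -2 + 2 + 3 = 3  ✗
triangle: |2−5|=3 ≤ l₃=3 ≤ 2+5=7
parity: l₁+l₂+l₃ = 10 is even

m_sum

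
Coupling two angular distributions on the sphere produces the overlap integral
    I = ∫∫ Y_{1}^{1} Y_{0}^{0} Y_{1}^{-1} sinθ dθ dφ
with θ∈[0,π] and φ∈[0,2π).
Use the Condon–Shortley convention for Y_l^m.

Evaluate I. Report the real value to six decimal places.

-0.282095

Rules hold: Σm=0, L=2 even, 1≤1≤1.
N = 3·1·3 = 9
Δ = 0!·2!·0!/3! = 1/3
Racah Σ t=0..0: t=0:+1/1 = 1/1
⇒ 3j(1 0 1; 0 0 0)² = 1/3, sgn -1
Racah Σ t=0..0: t=0:+1/2 = 1/2
⇒ 3j(1 0 1; 1 0 -1)² = 1/3, sgn +1
4πI² = N·(3j₀)²·(3jₘ)² = 1/1
I = -1·√(1/4π) = -0.28209479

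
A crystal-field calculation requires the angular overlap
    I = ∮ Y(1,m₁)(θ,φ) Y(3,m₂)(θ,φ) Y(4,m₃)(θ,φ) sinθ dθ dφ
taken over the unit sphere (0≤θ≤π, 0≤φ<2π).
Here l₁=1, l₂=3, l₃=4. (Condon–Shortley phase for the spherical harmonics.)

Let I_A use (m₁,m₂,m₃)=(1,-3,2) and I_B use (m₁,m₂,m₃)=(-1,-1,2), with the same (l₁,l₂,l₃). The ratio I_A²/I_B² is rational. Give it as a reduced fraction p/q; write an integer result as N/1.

1/15

l's match ⇒ only the (l;m) 3-j factors differ between A and B.
A: triangle coeff Δ(1,3,4) = 1/252; Σ_t [0,0]: t=0:+1/1440 = 1/1440; (3j)²=1/252 [(1 3 4; 1 -3 2)], sign=+1
B: triangle coeff Δ(1,3,4) = 1/252; Σ_t [0,0]: t=0:+1/96 = 1/96; (3j)²=5/84 [(1 3 4; -1 -1 2)], sign=+1
I_A²/I_B² = (1/252)/(5/84) = 1/15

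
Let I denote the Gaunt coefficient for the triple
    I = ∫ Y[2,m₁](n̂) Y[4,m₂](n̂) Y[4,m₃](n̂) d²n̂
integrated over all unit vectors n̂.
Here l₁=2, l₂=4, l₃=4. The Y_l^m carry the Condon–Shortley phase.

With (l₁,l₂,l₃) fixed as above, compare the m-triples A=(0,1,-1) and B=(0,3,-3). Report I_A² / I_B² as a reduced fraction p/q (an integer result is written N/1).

289/49

Shared (l₁,l₂,l₃)=(2,4,4): N and (l;000)² cancel in I_A²/I_B².
A: Δ = 2!·2!·6!/11! = 1/13860; Racah Σ t=0..2: t=0:+1/480 t=1:−1/48 t=2:+1/144 = -17/1440; ⇒ 3j(2 4 4; 0 1 -1)² = 289/13860, sgn +1
B: Δ = 2!·2!·6!/11! = 1/13860; Racah Σ t=1..2: t=1:−1/720 t=2:+1/480 = 1/1440; ⇒ 3j(2 4 4; 0 3 -3)² = 7/1980, sgn -1
I_A²/I_B² = (289/13860)/(7/1980) = 289/49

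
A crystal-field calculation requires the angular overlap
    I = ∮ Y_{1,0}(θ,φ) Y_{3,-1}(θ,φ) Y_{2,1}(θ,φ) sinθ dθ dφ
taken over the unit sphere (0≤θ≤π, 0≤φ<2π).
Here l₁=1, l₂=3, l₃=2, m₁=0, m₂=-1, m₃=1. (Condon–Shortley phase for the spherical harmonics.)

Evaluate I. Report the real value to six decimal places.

-0.233597

Checks pass: Σm=0; 6 even; l₃=2∈[2,4].
(2·1+1)(2·3+1)(2·2+1) = 105
Δ: 2! 0! 4! / 7! → 1/105
sum: t=1:−1/4 = -1/4
3j²(1 3 2; 0 0 0) = Δ·Π!·Σ² = 3/35  (sign -1)
sum: t=1:−1/6 = -1/6
3j²(1 3 2; 0 -1 1) = Δ·Π!·Σ² = 8/105  (sign +1)
combine: 4πI² = 105·3/35·8/105 = 24/35
take √, sign -1: I = -0.23359668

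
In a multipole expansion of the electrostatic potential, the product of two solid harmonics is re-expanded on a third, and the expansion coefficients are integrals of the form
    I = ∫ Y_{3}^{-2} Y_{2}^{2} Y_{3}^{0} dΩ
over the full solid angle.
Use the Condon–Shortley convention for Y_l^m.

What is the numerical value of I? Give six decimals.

Checks pass: Σm=0; 8 even; l₃=3∈[1,5].
(2·3+1)(2·2+1)(2·3+1) = 245
Δ: 2! 4! 2! / 9! → 1/3780
sum: t=0:+1/24 t=1:−1/4 t=2:+1/24 = -1/6
3j²(3 2 3; 0 0 0) = Δ·Π!·Σ² = 4/105  (sign +1)
sum: t=2:+1/24 = 1/24
3j²(3 2 3; -2 2 0) = Δ·Π!·Σ² = 1/21  (sign -1)
combine: 4πI² = 245·4/105·1/21 = 4/9
take √, sign -1: I = -0.18806319

-0.188063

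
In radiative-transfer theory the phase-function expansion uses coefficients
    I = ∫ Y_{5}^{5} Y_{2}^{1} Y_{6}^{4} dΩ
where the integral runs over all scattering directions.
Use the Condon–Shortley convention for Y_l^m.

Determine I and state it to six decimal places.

0.000000

5 + 1 + 4 = 10 ≠ 0: azimuthal integral kills it; I = 0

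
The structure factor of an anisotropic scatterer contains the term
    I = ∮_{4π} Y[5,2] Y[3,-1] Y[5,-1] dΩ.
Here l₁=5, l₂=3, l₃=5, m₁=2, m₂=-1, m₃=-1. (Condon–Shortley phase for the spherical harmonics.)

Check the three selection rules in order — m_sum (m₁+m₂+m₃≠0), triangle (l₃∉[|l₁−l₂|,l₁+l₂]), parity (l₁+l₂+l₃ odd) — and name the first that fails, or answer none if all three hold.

Σmᵢ = 0  ✓
l₃∈[|l₁−l₂|,l₁+l₂]=[2,8], have l₃=5  ✓
Σlᵢ = 13 ⇒ odd  ✗

parity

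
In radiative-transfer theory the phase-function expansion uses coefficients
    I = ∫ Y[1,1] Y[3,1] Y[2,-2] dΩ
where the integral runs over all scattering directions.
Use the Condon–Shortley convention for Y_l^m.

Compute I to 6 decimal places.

-0.082589

m-sum 0 ✓  L=6 even ✓  2≤2≤4 ✓
Π(2lᵢ+1) = 3×7×5 = 105
triangle coeff Δ(1,3,2) = 1/105
Σ_t [1,1]: t=1:−1/4 = -1/4
(3j)²=3/35 [(1 3 2; 0 0 0)], sign=-1
Σ_t [0,0]: t=0:+1/48 = 1/48
(3j)²=1/105 [(1 3 2; 1 1 -2)], sign=+1
⇒ 4πI² = 3/35
I = (-1)√(3/35/(4π)) = -0.08258890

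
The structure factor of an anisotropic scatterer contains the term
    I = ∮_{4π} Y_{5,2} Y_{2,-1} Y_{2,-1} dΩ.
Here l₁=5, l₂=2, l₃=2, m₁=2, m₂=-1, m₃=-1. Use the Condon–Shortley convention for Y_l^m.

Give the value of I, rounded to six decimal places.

|5−2|≤2≤5+2 violated ⇒ I = 0

0.000000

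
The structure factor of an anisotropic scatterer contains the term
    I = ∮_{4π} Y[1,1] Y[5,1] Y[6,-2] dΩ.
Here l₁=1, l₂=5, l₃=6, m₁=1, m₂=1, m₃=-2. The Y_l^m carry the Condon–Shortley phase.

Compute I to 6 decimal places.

0.216205

Checks pass: Σm=0; 12 even; l₃=6∈[4,6].
(2·1+1)(2·5+1)(2·6+1) = 429
Δ: 0! 2! 10! / 13! → 1/858
sum: t=0:+1/14400 = 1/14400
3j²(1 5 6; 0 0 0) = Δ·Π!·Σ² = 6/143  (sign +1)
sum: t=0:+1/34560 = 1/34560
3j²(1 5 6; 1 1 -2) = Δ·Π!·Σ² = 14/429  (sign +1)
combine: 4πI² = 429·6/143·14/429 = 84/143
take √, sign +1: I = 0.21620548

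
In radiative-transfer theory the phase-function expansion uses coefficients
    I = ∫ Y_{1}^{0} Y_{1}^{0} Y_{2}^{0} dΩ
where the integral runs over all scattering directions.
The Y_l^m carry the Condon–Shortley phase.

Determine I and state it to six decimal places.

m-sum 0 ✓  L=4 even ✓  0≤2≤2 ✓
Π(2lᵢ+1) = 3×3×5 = 45
triangle coeff Δ(1,1,2) = 1/30
Σ_t [0,0]: t=0:+1/1 = 1/1
(3j)²=2/15 [(1 1 2; 0 0 0)], sign=+1
(m-triple is (0,0,0) — same symbol as above.)
⇒ 4πI² = 4/5
I = (+1)√(4/5/(4π)) = 0.25231325

0.252313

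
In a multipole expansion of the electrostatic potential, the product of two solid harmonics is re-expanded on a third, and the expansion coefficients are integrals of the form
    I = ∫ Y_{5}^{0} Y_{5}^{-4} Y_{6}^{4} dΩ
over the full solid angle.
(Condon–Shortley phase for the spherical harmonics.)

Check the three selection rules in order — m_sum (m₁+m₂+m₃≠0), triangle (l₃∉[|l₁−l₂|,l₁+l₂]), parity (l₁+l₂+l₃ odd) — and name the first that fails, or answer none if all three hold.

none

azimuthal sum: 0 − 4 + 4 = 0  ✓
0 ≤ 6 ≤ 10 (triangle on l)  ✓
L = 5 + 5 + 6 = 16 (even)  ✓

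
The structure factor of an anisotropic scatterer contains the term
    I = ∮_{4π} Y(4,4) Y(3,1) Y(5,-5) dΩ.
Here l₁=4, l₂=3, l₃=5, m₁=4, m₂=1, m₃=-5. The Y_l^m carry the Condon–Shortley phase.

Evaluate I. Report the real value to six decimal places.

Rules hold: Σm=0, L=12 even, 1≤5≤7.
N = 9·7·11 = 693
Δ = 2!·6!·4!/13! = 1/180180
Racah Σ t=0..2: t=0:+1/576 t=1:−1/144 t=2:+1/576 = -1/288
⇒ 3j(4 3 5; 0 0 0)² = 20/1001, sgn +1
Racah Σ t=0..0: t=0:+1/34560 = 1/34560
⇒ 3j(4 3 5; 4 1 -5)² = 14/429, sgn +1
4πI² = N·(3j₀)²·(3jₘ)² = 840/1859
I = +1·√(0.451856/4π) = 0.18962475

0.189625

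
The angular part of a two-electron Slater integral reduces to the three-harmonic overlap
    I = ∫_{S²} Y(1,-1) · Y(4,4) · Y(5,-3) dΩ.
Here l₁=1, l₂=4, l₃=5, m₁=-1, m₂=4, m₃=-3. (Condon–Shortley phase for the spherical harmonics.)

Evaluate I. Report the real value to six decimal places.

-0.049106

m-sum 0 ✓  L=10 even ✓  3≤5≤5 ✓
Π(2lᵢ+1) = 3×9×11 = 297
triangle coeff Δ(1,4,5) = 1/495
Σ_t [0,0]: t=0:+1/576 = 1/576
(3j)²=5/99 [(1 4 5; 0 0 0)], sign=-1
Σ_t [0,0]: t=0:+1/80640 = 1/80640
(3j)²=1/495 [(1 4 5; -1 4 -3)], sign=+1
⇒ 4πI² = 1/33
I = (-1)√(1/33/(4π)) = -0.04910640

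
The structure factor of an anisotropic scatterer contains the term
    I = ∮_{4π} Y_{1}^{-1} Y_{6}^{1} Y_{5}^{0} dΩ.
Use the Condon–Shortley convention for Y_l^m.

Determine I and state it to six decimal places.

-0.187239

Rules hold: Σm=0, L=12 even, 5≤5≤7.
N = 3·13·11 = 429
Δ = 2!·0!·10!/13! = 1/858
Racah Σ t=1..1: t=1:−1/14400 = -1/14400
⇒ 3j(1 6 5; 0 0 0)² = 6/143, sgn +1
Racah Σ t=2..2: t=2:+1/28800 = 1/28800
⇒ 3j(1 6 5; -1 1 0)² = 7/286, sgn -1
4πI² = N·(3j₀)²·(3jₘ)² = 63/143
I = -1·√(0.440559/4π) = -0.18723944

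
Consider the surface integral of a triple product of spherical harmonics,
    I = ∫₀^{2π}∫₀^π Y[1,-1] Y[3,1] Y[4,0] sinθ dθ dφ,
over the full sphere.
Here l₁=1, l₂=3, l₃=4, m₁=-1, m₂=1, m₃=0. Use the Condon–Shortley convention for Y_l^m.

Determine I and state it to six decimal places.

m-sum 0 ✓  L=8 even ✓  2≤4≤4 ✓
Π(2lᵢ+1) = 3×7×9 = 189
triangle coeff Δ(1,3,4) = 1/252
Σ_t [0,0]: t=0:+1/36 = 1/36
(3j)²=4/63 [(1 3 4; 0 0 0)], sign=+1
Σ_t [0,0]: t=0:+1/96 = 1/96
(3j)²=1/42 [(1 3 4; -1 1 0)], sign=+1
⇒ 4πI² = 2/7
I = (+1)√(2/7/(4π)) = 0.15078601

0.150786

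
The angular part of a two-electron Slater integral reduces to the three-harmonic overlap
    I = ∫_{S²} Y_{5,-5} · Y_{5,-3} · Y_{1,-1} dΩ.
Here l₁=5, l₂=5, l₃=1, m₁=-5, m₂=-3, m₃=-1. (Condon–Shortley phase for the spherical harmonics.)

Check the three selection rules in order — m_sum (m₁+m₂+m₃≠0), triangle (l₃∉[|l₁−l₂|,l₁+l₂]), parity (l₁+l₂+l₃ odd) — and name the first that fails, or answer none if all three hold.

m_sum

azimuthal sum: -5 − 3 − 1 = -9  ✗
0 ≤ 1 ≤ 10 (triangle on l)
L = 5 + 5 + 1 = 11 (odd)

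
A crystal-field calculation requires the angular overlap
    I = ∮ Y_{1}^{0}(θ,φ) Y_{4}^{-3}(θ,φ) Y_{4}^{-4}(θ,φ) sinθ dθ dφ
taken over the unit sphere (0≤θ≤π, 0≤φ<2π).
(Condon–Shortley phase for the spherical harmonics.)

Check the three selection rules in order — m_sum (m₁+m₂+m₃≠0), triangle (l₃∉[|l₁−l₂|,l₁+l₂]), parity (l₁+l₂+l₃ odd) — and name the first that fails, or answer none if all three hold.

m_sum

azimuthal sum: 0 − 3 − 4 = -7  ✗
3 ≤ 4 ≤ 5 (triangle on l)
L = 1 + 4 + 4 = 9 (odd)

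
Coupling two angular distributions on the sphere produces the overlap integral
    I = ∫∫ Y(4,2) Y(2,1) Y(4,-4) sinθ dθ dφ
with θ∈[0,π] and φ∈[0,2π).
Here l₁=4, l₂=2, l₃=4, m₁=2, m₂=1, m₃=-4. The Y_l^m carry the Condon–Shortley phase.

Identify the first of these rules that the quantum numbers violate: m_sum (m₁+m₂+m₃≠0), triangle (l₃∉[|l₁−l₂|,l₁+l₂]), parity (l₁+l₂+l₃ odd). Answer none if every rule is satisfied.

m_sum

azimuthal sum: 2 + 1 − 4 = -1  ✗
2 ≤ 4 ≤ 6 (triangle on l)
L = 4 + 2 + 4 = 10 (even)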